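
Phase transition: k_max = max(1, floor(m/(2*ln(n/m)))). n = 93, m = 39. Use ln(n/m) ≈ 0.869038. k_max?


n/m = 93/39 = 31/13.
ln(n/m) ≈ 0.869038.
2*ln(n/m) ≈ 1.738076.
m/(2*ln(n/m)) ≈ 39/1.738076 ≈ 22.4386.
floor = 22.
k_max = max(1, 22) = 22.

22


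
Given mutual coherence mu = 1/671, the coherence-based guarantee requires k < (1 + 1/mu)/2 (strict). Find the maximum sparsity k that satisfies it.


1/mu = 671.
1 + 1/mu = 672.
(1 + 1/mu)/2 = 336 is an integer and the inequality is strict, so k_max = 336 - 1 = 335.

335


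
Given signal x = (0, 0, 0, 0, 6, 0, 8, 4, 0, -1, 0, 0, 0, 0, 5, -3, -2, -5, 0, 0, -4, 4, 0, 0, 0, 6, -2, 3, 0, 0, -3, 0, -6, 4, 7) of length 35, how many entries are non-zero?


Non-zero positions: [4, 6, 7, 9, 14, 15, 16, 17, 20, 21, 25, 26, 27, 30, 32, 33, 34].
Sparsity = 17.

17


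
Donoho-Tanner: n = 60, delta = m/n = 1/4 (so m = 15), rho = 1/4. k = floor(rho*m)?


m = 1/4*60 = 15.
rho = 1/4.
rho*m = 1/4*15 = 3.75.
k = floor(3.75) = 3.

3


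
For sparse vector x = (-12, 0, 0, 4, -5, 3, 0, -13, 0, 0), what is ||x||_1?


Non-zero entries: [(0, -12), (3, 4), (4, -5), (5, 3), (7, -13)]
Absolute values: [12, 4, 5, 3, 13]
||x||_1 = sum = 37.

37


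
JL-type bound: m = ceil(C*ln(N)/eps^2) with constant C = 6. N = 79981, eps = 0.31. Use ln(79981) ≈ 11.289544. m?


ln(79981) ≈ 11.289544.
eps^2 = 0.31^2 = 0.0961.
C*ln(N)/eps^2 ≈ 6*11.289544/0.0961 ≈ 704.8623.
m = ceil(704.8623) = 705.

705


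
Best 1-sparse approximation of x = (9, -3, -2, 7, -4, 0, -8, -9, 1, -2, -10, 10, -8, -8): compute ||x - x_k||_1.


Sorted |x_i| descending: [10, 10, 9, 9, 8, 8, 8, 7, 4, 3, 2, 2, 1, 0]
Keep top 1: [10]
Tail entries: [10, 9, 9, 8, 8, 8, 7, 4, 3, 2, 2, 1, 0]
L1 error = sum of tail = 71.

71


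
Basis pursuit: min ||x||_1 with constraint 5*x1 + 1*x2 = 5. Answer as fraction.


Axis intercepts:
  x1 = 1, x2 = 0: L1 = 1
  x1 = 0, x2 = 5: L1 = 5
x* = (1, 0)
||x*||_1 = 1.

1


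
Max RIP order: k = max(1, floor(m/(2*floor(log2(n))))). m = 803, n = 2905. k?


floor(log2(2905)) = 11.
2*11 = 22.
m/(2*floor(log2(n))) = 803/22 ≈ 36.5.
floor = 36.
k = max(1, 36) = 36.

36


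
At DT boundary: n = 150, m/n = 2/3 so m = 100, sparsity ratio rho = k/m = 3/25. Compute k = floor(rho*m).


m = 2/3*150 = 100.
rho = 3/25.
rho*m = 3/25*100 = 12.
k = floor(12) = 12.

12


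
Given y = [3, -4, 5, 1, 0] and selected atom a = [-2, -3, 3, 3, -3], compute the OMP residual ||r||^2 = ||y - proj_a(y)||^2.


a^T a = 40.
a^T y = 24.
coeff = 24/40 = 3/5.
||r||^2 = 183/5.

183/5


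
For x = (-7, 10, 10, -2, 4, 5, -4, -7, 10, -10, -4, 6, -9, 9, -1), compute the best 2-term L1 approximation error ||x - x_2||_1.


Sorted |x_i| descending: [10, 10, 10, 10, 9, 9, 7, 7, 6, 5, 4, 4, 4, 2, 1]
Keep top 2: [10, 10]
Tail entries: [10, 10, 9, 9, 7, 7, 6, 5, 4, 4, 4, 2, 1]
L1 error = sum of tail = 78.

78


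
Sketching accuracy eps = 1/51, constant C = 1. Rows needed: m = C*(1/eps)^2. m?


1/eps = 51.
(1/eps)^2 = 2601.
m = 1*2601 = 2601.

2601


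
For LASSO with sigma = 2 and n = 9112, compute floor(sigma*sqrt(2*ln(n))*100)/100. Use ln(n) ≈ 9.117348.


ln(9112) ≈ 9.117348.
2*ln(n) ≈ 18.234696.
sqrt(2*ln(n)) ≈ sqrt(18.234696) ≈ 4.27021.
lambda ≈ 2*4.27021 = 8.54042.
floor(lambda*100)/100 = 8.54.

8.54


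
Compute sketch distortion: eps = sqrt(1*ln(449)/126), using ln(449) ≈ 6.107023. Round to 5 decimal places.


ln(449) ≈ 6.107023.
1*ln(N)/m ≈ 1*6.107023/126 ≈ 0.04846844.
eps = sqrt(0.04846844) ≈ 0.2201555 ≈ 0.22016.

0.22016


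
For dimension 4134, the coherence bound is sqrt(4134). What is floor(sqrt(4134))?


64^2 = 4096 <= 4134 < 4225 = 65^2, so 64 <= sqrt(4134) < 65.
floor(sqrt(4134)) = 64.

64


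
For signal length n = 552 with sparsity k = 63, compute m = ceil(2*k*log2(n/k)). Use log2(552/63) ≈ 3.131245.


log2(n/k) = log2(552/63) ≈ 3.131245.
2*k*log2(n/k) ≈ 2*63*3.131245 = 394.53687.
m = ceil(394.53687) = 395.

395


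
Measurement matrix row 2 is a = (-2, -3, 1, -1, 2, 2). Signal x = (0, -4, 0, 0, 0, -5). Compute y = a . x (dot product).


Non-zero terms: ['-3*-4', '2*-5']
Products: [12, -10]
y = sum = 2.

2


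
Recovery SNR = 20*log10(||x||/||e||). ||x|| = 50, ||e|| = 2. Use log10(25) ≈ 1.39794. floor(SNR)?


||x||/||e|| = 50/2 = 25.
log10(25) ≈ 1.39794.
20*log10(||x||/||e||) ≈ 20*1.39794 = 27.9588.
floor(27.9588) = 27.

27


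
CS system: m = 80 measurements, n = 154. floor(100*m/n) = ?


100*m/n = 100*80/154 ≈ 51.9481.
floor = 51.

51


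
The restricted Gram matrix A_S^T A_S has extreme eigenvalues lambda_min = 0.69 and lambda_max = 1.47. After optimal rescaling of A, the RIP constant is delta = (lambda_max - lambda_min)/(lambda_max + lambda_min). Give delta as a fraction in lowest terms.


lambda_max - lambda_min = 1.47 - 0.69 = 0.78.
lambda_max + lambda_min = 1.47 + 0.69 = 2.16.
delta = 0.78/2.16 = 78/216 = 13/36.

13/36


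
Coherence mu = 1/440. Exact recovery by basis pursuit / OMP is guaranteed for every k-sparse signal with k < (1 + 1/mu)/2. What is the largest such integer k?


1/mu = 440.
1 + 1/mu = 441.
(1 + 1/mu)/2 = 220.5 is not an integer, so k_max = floor(220.5) = 220.

220


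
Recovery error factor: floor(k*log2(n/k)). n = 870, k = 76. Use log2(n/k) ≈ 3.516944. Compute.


log2(n/k) = log2(870/76) ≈ 3.516944.
k*log2(n/k) ≈ 76*3.516944 = 267.287744.
floor(267.287744) = 267.

267


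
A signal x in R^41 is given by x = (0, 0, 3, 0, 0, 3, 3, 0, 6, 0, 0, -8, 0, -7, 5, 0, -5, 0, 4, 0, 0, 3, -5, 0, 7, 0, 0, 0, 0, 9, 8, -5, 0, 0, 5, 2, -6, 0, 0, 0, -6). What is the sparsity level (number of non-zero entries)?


Non-zero positions: [2, 5, 6, 8, 11, 13, 14, 16, 18, 21, 22, 24, 29, 30, 31, 34, 35, 36, 40].
Sparsity = 19.

19


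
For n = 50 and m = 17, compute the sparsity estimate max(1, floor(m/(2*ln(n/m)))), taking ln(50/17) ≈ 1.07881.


n/m = 50/17.
ln(n/m) ≈ 1.07881.
2*ln(n/m) ≈ 2.15762.
m/(2*ln(n/m)) ≈ 17/2.15762 ≈ 7.8791.
floor = 7.
k_max = max(1, 7) = 7.

7


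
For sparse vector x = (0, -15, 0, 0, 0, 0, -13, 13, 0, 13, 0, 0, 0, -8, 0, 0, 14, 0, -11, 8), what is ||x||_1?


Non-zero entries: [(1, -15), (6, -13), (7, 13), (9, 13), (13, -8), (16, 14), (18, -11), (19, 8)]
Absolute values: [15, 13, 13, 13, 8, 14, 11, 8]
||x||_1 = sum = 95.

95


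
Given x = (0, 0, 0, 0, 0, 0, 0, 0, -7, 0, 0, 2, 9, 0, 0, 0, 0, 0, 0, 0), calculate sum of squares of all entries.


Non-zero entries: [(8, -7), (11, 2), (12, 9)]
Squares: [49, 4, 81]
||x||_2^2 = sum = 134.

134


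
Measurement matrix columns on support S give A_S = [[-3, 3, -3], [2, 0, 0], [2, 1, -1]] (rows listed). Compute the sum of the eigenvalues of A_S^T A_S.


Sum of eigenvalues of A_S^T A_S = trace(A_S^T A_S) = sum of squared column norms of A_S.
A_S^T A_S diagonal: [17, 10, 10].
trace = 17 + 10 + 10 = 37.

37


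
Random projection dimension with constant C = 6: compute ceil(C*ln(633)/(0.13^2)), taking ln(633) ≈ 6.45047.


ln(633) ≈ 6.45047.
eps^2 = 0.13^2 = 0.0169.
C*ln(N)/eps^2 ≈ 6*6.45047/0.0169 ≈ 2290.1077.
m = ceil(2290.1077) = 2291.

2291


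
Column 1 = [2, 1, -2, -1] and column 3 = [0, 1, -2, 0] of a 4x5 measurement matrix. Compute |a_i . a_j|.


Inner product: 2*0 + 1*1 + -2*-2 + -1*0
Products: [0, 1, 4, 0]
Sum = 5.
|dot| = 5.

5


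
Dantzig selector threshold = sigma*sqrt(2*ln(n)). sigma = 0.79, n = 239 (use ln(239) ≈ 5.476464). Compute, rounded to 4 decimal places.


ln(239) ≈ 5.476464.
2*ln(n) ≈ 10.952928.
sqrt(2*ln(n)) ≈ sqrt(10.952928) ≈ 3.309521.
threshold ≈ 0.79*3.309521 = 2.61452159 ≈ 2.6145.

2.6145


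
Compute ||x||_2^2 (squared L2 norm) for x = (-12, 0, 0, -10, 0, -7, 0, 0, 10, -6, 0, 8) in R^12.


Non-zero entries: [(0, -12), (3, -10), (5, -7), (8, 10), (9, -6), (11, 8)]
Squares: [144, 100, 49, 100, 36, 64]
||x||_2^2 = sum = 493.

493


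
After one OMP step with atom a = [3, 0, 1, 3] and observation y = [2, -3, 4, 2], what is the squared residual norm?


a^T a = 19.
a^T y = 16.
coeff = 16/19 = 16/19.
||r||^2 = 371/19.

371/19


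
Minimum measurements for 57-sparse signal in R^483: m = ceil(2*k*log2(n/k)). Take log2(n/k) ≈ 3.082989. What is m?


log2(n/k) = log2(483/57) ≈ 3.082989.
2*k*log2(n/k) ≈ 2*57*3.082989 = 351.460746.
m = ceil(351.460746) = 352.

352


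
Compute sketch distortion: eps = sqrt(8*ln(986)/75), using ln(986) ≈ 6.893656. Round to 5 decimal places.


ln(986) ≈ 6.893656.
8*ln(N)/m ≈ 8*6.893656/75 ≈ 0.73532331.
eps = sqrt(0.73532331) ≈ 0.8575099 ≈ 0.85751.

0.85751


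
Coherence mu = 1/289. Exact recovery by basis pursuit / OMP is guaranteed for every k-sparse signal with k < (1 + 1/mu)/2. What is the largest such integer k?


1/mu = 289.
1 + 1/mu = 290.
(1 + 1/mu)/2 = 145 is an integer and the inequality is strict, so k_max = 145 - 1 = 144.

144


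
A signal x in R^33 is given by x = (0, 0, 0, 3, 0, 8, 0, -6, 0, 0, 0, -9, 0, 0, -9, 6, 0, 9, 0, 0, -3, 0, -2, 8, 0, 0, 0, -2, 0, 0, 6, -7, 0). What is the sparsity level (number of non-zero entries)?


Non-zero positions: [3, 5, 7, 11, 14, 15, 17, 20, 22, 23, 27, 30, 31].
Sparsity = 13.

13


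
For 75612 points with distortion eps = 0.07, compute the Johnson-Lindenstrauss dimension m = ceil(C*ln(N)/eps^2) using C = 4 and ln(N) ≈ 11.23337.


ln(75612) ≈ 11.23337.
eps^2 = 0.07^2 = 0.0049.
C*ln(N)/eps^2 ≈ 4*11.23337/0.0049 ≈ 9170.098.
m = ceil(9170.098) = 9171.

9171


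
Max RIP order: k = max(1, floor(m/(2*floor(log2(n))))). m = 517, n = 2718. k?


floor(log2(2718)) = 11.
2*11 = 22.
m/(2*floor(log2(n))) = 517/22 ≈ 23.5.
floor = 23.
k = max(1, 23) = 23.

23


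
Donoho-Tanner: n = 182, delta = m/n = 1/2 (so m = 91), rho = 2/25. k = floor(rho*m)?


m = 1/2*182 = 91.
rho = 2/25.
rho*m = 2/25*91 = 7.28.
k = floor(7.28) = 7.

7


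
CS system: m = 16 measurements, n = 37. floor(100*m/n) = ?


100*m/n = 100*16/37 ≈ 43.2432.
floor = 43.

43


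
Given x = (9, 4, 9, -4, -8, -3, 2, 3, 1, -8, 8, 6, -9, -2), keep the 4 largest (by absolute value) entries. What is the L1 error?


Sorted |x_i| descending: [9, 9, 9, 8, 8, 8, 6, 4, 4, 3, 3, 2, 2, 1]
Keep top 4: [9, 9, 9, 8]
Tail entries: [8, 8, 6, 4, 4, 3, 3, 2, 2, 1]
L1 error = sum of tail = 41.

41


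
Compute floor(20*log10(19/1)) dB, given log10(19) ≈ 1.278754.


||x||/||e|| = 19/1 = 19.
log10(19) ≈ 1.278754.
20*log10(||x||/||e||) ≈ 20*1.278754 = 25.57508.
floor(25.57508) = 25.

25


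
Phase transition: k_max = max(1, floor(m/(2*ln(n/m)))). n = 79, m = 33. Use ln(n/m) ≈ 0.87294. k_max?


n/m = 79/33.
ln(n/m) ≈ 0.87294.
2*ln(n/m) ≈ 1.74588.
m/(2*ln(n/m)) ≈ 33/1.74588 ≈ 18.9016.
floor = 18.
k_max = max(1, 18) = 18.

18


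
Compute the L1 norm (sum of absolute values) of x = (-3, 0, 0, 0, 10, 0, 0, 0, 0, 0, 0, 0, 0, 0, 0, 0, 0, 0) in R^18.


Non-zero entries: [(0, -3), (4, 10)]
Absolute values: [3, 10]
||x||_1 = sum = 13.

13


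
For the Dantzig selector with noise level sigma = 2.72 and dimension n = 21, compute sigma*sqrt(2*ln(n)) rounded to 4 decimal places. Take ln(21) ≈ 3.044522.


ln(21) ≈ 3.044522.
2*ln(n) ≈ 6.089044.
sqrt(2*ln(n)) ≈ sqrt(6.089044) ≈ 2.467599.
threshold ≈ 2.72*2.467599 = 6.71186928 ≈ 6.7119.

6.7119


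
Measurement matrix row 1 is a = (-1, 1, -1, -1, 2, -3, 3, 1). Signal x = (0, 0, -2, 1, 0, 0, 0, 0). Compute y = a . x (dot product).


Non-zero terms: ['-1*-2', '-1*1']
Products: [2, -1]
y = sum = 1.

1


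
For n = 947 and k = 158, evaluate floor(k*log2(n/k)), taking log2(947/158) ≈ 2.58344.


log2(n/k) = log2(947/158) ≈ 2.58344.
k*log2(n/k) ≈ 158*2.58344 = 408.18352.
floor(408.18352) = 408.

408


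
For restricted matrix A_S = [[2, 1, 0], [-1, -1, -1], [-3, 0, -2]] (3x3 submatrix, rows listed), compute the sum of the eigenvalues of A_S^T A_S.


Sum of eigenvalues of A_S^T A_S = trace(A_S^T A_S) = sum of squared column norms of A_S.
A_S^T A_S diagonal: [14, 2, 5].
trace = 14 + 2 + 5 = 21.

21


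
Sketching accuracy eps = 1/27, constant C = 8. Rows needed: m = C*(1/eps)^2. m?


1/eps = 27.
(1/eps)^2 = 729.
m = 8*729 = 5832.

5832


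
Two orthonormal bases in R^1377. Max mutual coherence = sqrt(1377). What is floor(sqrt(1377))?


37^2 = 1369 <= 1377 < 1444 = 38^2, so 37 <= sqrt(1377) < 38.
floor(sqrt(1377)) = 37.

37


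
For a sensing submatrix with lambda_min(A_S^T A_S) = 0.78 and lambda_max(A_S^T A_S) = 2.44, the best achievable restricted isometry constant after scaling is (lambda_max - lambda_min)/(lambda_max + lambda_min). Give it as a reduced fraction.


lambda_max - lambda_min = 2.44 - 0.78 = 1.66.
lambda_max + lambda_min = 2.44 + 0.78 = 3.22.
delta = 1.66/3.22 = 166/322 = 83/161.

83/161


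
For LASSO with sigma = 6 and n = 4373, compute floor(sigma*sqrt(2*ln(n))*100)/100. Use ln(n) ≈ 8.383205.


ln(4373) ≈ 8.383205.
2*ln(n) ≈ 16.76641.
sqrt(2*ln(n)) ≈ sqrt(16.76641) ≈ 4.094681.
lambda ≈ 6*4.094681 = 24.568086.
floor(lambda*100)/100 = 24.56.

24.56


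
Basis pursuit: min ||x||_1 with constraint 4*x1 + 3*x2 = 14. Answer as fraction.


Axis intercepts:
  x1 = 7/2, x2 = 0: L1 = 7/2
  x1 = 0, x2 = 14/3: L1 = 14/3
x* = (7/2, 0)
||x*||_1 = 7/2.

7/2


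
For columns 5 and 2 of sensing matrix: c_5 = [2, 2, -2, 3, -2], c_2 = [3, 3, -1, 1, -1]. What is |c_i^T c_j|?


Inner product: 2*3 + 2*3 + -2*-1 + 3*1 + -2*-1
Products: [6, 6, 2, 3, 2]
Sum = 19.
|dot| = 19.

19


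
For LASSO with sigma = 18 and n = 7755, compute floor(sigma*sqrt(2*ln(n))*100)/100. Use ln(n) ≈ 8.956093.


ln(7755) ≈ 8.956093.
2*ln(n) ≈ 17.912186.
sqrt(2*ln(n)) ≈ sqrt(17.912186) ≈ 4.232279.
lambda ≈ 18*4.232279 = 76.181022.
floor(lambda*100)/100 = 76.18.

76.18


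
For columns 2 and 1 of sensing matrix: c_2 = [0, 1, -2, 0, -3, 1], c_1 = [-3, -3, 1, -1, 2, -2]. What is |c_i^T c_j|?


Inner product: 0*-3 + 1*-3 + -2*1 + 0*-1 + -3*2 + 1*-2
Products: [0, -3, -2, 0, -6, -2]
Sum = -13.
|dot| = 13.

13


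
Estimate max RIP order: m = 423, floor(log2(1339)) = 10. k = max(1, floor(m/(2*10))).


floor(log2(1339)) = 10.
2*10 = 20.
m/(2*floor(log2(n))) = 423/20 ≈ 21.15.
floor = 21.
k = max(1, 21) = 21.

21


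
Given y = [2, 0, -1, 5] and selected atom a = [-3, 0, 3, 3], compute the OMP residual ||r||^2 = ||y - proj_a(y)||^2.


a^T a = 27.
a^T y = 6.
coeff = 6/27 = 2/9.
||r||^2 = 86/3.

86/3


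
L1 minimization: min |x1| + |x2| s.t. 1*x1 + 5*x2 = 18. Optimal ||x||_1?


Axis intercepts:
  x1 = 18, x2 = 0: L1 = 18
  x1 = 0, x2 = 18/5: L1 = 18/5
x* = (0, 18/5)
||x*||_1 = 18/5.

18/5


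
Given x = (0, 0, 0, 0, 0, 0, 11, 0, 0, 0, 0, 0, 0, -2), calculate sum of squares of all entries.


Non-zero entries: [(6, 11), (13, -2)]
Squares: [121, 4]
||x||_2^2 = sum = 125.

125


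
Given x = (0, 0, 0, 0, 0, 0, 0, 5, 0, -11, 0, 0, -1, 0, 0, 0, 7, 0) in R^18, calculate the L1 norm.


Non-zero entries: [(7, 5), (9, -11), (12, -1), (16, 7)]
Absolute values: [5, 11, 1, 7]
||x||_1 = sum = 24.

24


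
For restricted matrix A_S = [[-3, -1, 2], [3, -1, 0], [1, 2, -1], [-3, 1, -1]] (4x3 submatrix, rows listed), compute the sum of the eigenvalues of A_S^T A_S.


Sum of eigenvalues of A_S^T A_S = trace(A_S^T A_S) = sum of squared column norms of A_S.
A_S^T A_S diagonal: [28, 7, 6].
trace = 28 + 7 + 6 = 41.

41


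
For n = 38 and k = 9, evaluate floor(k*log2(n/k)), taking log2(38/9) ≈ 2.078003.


log2(n/k) = log2(38/9) ≈ 2.078003.
k*log2(n/k) ≈ 9*2.078003 = 18.702027.
floor(18.702027) = 18.

18


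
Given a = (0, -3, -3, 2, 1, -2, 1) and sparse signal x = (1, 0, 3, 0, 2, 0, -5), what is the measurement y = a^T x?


Non-zero terms: ['0*1', '-3*3', '1*2', '1*-5']
Products: [0, -9, 2, -5]
y = sum = -12.

-12


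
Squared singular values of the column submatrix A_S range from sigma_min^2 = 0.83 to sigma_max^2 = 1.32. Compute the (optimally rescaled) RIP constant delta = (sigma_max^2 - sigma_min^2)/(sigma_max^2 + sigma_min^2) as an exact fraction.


lambda_max - lambda_min = 1.32 - 0.83 = 0.49.
lambda_max + lambda_min = 1.32 + 0.83 = 2.15.
delta = 0.49/2.15 = 49/215.

49/215


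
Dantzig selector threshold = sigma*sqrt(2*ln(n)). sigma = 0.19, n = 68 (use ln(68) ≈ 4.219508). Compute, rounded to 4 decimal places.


ln(68) ≈ 4.219508.
2*ln(n) ≈ 8.439016.
sqrt(2*ln(n)) ≈ sqrt(8.439016) ≈ 2.904998.
threshold ≈ 0.19*2.904998 = 0.55194962 ≈ 0.5519.

0.5519


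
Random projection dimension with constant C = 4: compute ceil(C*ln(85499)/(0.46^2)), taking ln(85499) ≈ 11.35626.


ln(85499) ≈ 11.35626.
eps^2 = 0.46^2 = 0.2116.
C*ln(N)/eps^2 ≈ 4*11.35626/0.2116 ≈ 214.6741.
m = ceil(214.6741) = 215.

215


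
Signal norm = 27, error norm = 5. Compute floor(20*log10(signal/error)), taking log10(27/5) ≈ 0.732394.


||x||/||e|| = 27/5.
log10(27/5) ≈ 0.732394.
20*log10(||x||/||e||) ≈ 20*0.732394 = 14.64788.
floor(14.64788) = 14.

14


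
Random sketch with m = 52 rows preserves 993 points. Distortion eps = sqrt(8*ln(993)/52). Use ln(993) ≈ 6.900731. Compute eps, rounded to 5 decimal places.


ln(993) ≈ 6.900731.
8*ln(N)/m ≈ 8*6.900731/52 ≈ 1.06165092.
eps = sqrt(1.06165092) ≈ 1.0303645 ≈ 1.03036.

1.03036


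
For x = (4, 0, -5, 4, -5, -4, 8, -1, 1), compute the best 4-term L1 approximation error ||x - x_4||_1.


Sorted |x_i| descending: [8, 5, 5, 4, 4, 4, 1, 1, 0]
Keep top 4: [8, 5, 5, 4]
Tail entries: [4, 4, 1, 1, 0]
L1 error = sum of tail = 10.

10


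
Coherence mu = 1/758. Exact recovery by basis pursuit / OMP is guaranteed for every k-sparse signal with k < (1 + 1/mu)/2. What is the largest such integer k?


1/mu = 758.
1 + 1/mu = 759.
(1 + 1/mu)/2 = 379.5 is not an integer, so k_max = floor(379.5) = 379.

379


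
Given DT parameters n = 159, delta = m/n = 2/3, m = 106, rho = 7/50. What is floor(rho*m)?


m = 2/3*159 = 106.
rho = 7/50.
rho*m = 7/50*106 = 14.84.
k = floor(14.84) = 14.

14


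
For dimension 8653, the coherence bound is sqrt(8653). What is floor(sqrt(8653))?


93^2 = 8649 <= 8653 < 8836 = 94^2, so 93 <= sqrt(8653) < 94.
floor(sqrt(8653)) = 93.

93


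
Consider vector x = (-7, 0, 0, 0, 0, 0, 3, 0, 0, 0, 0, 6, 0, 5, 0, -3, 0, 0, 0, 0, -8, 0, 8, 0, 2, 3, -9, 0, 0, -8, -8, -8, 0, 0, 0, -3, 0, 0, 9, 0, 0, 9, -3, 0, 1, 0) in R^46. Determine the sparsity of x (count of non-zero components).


Non-zero positions: [0, 6, 11, 13, 15, 20, 22, 24, 25, 26, 29, 30, 31, 35, 38, 41, 42, 44].
Sparsity = 18.

18


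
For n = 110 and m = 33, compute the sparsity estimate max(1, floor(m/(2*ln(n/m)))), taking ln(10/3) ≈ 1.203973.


n/m = 110/33 = 10/3.
ln(n/m) ≈ 1.203973.
2*ln(n/m) ≈ 2.407946.
m/(2*ln(n/m)) ≈ 33/2.407946 ≈ 13.7046.
floor = 13.
k_max = max(1, 13) = 13.

13


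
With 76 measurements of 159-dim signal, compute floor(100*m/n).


100*m/n = 100*76/159 ≈ 47.7987.
floor = 47.

47


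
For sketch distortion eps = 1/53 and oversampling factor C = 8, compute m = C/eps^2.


1/eps = 53.
(1/eps)^2 = 2809.
m = 8*2809 = 22472.

22472


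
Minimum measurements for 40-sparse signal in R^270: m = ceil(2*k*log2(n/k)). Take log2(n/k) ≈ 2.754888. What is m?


log2(n/k) = log2(270/40) ≈ 2.754888.
2*k*log2(n/k) ≈ 2*40*2.754888 = 220.39104.
m = ceil(220.39104) = 221.

221


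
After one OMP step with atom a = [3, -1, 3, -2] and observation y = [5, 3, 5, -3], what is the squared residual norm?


a^T a = 23.
a^T y = 33.
coeff = 33/23 = 33/23.
||r||^2 = 475/23.

475/23


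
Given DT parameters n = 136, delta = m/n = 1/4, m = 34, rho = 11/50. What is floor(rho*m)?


m = 1/4*136 = 34.
rho = 11/50.
rho*m = 11/50*34 = 7.48.
k = floor(7.48) = 7.

7


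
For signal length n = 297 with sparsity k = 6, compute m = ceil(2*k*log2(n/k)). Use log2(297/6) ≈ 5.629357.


log2(n/k) = log2(297/6) ≈ 5.629357.
2*k*log2(n/k) ≈ 2*6*5.629357 = 67.552284.
m = ceil(67.552284) = 68.

68


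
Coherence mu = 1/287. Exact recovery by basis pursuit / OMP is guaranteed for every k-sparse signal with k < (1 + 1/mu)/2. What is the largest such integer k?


1/mu = 287.
1 + 1/mu = 288.
(1 + 1/mu)/2 = 144 is an integer and the inequality is strict, so k_max = 144 - 1 = 143.

143


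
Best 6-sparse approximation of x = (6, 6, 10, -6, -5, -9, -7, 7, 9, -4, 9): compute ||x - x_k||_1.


Sorted |x_i| descending: [10, 9, 9, 9, 7, 7, 6, 6, 6, 5, 4]
Keep top 6: [10, 9, 9, 9, 7, 7]
Tail entries: [6, 6, 6, 5, 4]
L1 error = sum of tail = 27.

27


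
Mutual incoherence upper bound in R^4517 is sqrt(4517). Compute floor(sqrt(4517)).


67^2 = 4489 <= 4517 < 4624 = 68^2, so 67 <= sqrt(4517) < 68.
floor(sqrt(4517)) = 67.

67


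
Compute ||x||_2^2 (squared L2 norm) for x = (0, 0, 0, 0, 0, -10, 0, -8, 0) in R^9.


Non-zero entries: [(5, -10), (7, -8)]
Squares: [100, 64]
||x||_2^2 = sum = 164.

164


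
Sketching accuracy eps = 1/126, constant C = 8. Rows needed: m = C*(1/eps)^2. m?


1/eps = 126.
(1/eps)^2 = 15876.
m = 8*15876 = 127008.

127008


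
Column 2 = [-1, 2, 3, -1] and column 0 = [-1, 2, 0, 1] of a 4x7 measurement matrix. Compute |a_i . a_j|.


Inner product: -1*-1 + 2*2 + 3*0 + -1*1
Products: [1, 4, 0, -1]
Sum = 4.
|dot| = 4.

4


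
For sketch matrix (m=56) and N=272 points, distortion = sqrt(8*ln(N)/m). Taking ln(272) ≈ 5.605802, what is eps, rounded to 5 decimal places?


ln(272) ≈ 5.605802.
8*ln(N)/m ≈ 8*5.605802/56 ≈ 0.80082886.
eps = sqrt(0.80082886) ≈ 0.8948904 ≈ 0.89489.

0.89489


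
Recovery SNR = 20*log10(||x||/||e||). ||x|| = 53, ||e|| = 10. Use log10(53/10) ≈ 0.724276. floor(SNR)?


||x||/||e|| = 53/10.
log10(53/10) ≈ 0.724276.
20*log10(||x||/||e||) ≈ 20*0.724276 = 14.48552.
floor(14.48552) = 14.

14


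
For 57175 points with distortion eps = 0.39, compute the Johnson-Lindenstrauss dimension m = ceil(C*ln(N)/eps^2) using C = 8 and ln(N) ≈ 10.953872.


ln(57175) ≈ 10.953872.
eps^2 = 0.39^2 = 0.1521.
C*ln(N)/eps^2 ≈ 8*10.953872/0.1521 ≈ 576.1405.
m = ceil(576.1405) = 577.

577


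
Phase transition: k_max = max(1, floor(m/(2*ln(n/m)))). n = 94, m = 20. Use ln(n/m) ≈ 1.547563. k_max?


n/m = 94/20 = 47/10.
ln(n/m) ≈ 1.547563.
2*ln(n/m) ≈ 3.095126.
m/(2*ln(n/m)) ≈ 20/3.095126 ≈ 6.4618.
floor = 6.
k_max = max(1, 6) = 6.

6


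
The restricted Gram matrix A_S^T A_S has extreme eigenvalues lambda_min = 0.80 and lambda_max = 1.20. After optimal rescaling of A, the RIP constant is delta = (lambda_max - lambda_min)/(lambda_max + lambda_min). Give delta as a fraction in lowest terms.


lambda_max - lambda_min = 1.20 - 0.80 = 0.40.
lambda_max + lambda_min = 1.20 + 0.80 = 2.00.
delta = 0.40/2.00 = 40/200 = 1/5.

1/5


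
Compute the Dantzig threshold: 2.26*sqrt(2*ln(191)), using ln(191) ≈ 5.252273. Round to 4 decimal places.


ln(191) ≈ 5.252273.
2*ln(n) ≈ 10.504546.
sqrt(2*ln(n)) ≈ sqrt(10.504546) ≈ 3.241072.
threshold ≈ 2.26*3.241072 = 7.32482272 ≈ 7.3248.

7.3248


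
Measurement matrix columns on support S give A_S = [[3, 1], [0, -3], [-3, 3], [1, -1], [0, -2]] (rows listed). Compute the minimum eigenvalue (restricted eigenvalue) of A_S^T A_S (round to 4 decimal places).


A_S^T A_S = [[19, -7], [-7, 24]].
trace = 43.
det = 407.
disc = trace^2 - 4*det = 1849 - 4*407 = 221.
sqrt(221) ≈ 14.866069.
lam_min = (43 - sqrt(221))/2 ≈ (43 - 14.866069)/2 = 14.0669655 ≈ 14.0670.

14.0670


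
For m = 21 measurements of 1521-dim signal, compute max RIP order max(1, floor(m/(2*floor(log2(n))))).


floor(log2(1521)) = 10.
2*10 = 20.
m/(2*floor(log2(n))) = 21/20 ≈ 1.05.
floor = 1.
k = max(1, 1) = 1.

1


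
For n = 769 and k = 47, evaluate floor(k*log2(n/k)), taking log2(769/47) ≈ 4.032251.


log2(n/k) = log2(769/47) ≈ 4.032251.
k*log2(n/k) ≈ 47*4.032251 = 189.515797.
floor(189.515797) = 189.

189


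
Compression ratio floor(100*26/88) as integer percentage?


100*m/n = 100*26/88 ≈ 29.5455.
floor = 29.

29


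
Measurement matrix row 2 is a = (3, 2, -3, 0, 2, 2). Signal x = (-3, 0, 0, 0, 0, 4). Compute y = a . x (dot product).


Non-zero terms: ['3*-3', '2*4']
Products: [-9, 8]
y = sum = -1.

-1


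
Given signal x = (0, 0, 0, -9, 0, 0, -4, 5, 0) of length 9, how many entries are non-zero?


Non-zero positions: [3, 6, 7].
Sparsity = 3.

3


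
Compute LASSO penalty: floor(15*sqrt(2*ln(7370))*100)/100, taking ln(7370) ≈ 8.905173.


ln(7370) ≈ 8.905173.
2*ln(n) ≈ 17.810346.
sqrt(2*ln(n)) ≈ sqrt(17.810346) ≈ 4.220231.
lambda ≈ 15*4.220231 = 63.303465.
floor(lambda*100)/100 = 63.30.

63.30


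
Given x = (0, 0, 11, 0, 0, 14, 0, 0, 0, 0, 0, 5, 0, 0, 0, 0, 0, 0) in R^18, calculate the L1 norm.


Non-zero entries: [(2, 11), (5, 14), (11, 5)]
Absolute values: [11, 14, 5]
||x||_1 = sum = 30.

30


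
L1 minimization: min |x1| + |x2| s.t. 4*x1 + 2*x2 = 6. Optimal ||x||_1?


Axis intercepts:
  x1 = 3/2, x2 = 0: L1 = 3/2
  x1 = 0, x2 = 3: L1 = 3
x* = (3/2, 0)
||x*||_1 = 3/2.

3/2


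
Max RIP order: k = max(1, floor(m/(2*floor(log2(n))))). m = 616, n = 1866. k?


floor(log2(1866)) = 10.
2*10 = 20.
m/(2*floor(log2(n))) = 616/20 ≈ 30.8.
floor = 30.
k = max(1, 30) = 30.

30


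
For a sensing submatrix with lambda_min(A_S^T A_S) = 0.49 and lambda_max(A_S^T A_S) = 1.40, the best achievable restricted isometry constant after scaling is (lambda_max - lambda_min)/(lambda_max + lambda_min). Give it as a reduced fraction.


lambda_max - lambda_min = 1.40 - 0.49 = 0.91.
lambda_max + lambda_min = 1.40 + 0.49 = 1.89.
delta = 0.91/1.89 = 91/189 = 13/27.

13/27


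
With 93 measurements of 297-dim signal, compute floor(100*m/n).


100*m/n = 100*93/297 ≈ 31.3131.
floor = 31.

31


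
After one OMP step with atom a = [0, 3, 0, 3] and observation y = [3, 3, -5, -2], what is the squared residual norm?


a^T a = 18.
a^T y = 3.
coeff = 3/18 = 1/6.
||r||^2 = 93/2.

93/2


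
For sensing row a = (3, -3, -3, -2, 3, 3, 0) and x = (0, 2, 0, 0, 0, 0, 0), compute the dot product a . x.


Non-zero terms: ['-3*2']
Products: [-6]
y = sum = -6.

-6


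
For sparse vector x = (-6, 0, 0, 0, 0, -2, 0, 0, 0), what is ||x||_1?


Non-zero entries: [(0, -6), (5, -2)]
Absolute values: [6, 2]
||x||_1 = sum = 8.

8


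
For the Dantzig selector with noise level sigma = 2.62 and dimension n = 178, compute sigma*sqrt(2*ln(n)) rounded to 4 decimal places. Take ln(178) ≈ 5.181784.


ln(178) ≈ 5.181784.
2*ln(n) ≈ 10.363568.
sqrt(2*ln(n)) ≈ sqrt(10.363568) ≈ 3.21925.
threshold ≈ 2.62*3.21925 = 8.434435 ≈ 8.4344.

8.4344


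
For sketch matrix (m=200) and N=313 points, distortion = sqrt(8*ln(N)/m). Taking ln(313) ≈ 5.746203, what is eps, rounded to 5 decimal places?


ln(313) ≈ 5.746203.
8*ln(N)/m ≈ 8*5.746203/200 ≈ 0.22984812.
eps = sqrt(0.22984812) ≈ 0.4794248 ≈ 0.47942.

0.47942


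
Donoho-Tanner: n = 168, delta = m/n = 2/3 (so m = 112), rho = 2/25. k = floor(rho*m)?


m = 2/3*168 = 112.
rho = 2/25.
rho*m = 2/25*112 = 8.96.
k = floor(8.96) = 8.

8


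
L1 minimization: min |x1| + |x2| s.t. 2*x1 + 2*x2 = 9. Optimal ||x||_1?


Axis intercepts:
  x1 = 9/2, x2 = 0: L1 = 9/2
  x1 = 0, x2 = 9/2: L1 = 9/2
x* = (9/2, 0)
||x*||_1 = 9/2.

9/2


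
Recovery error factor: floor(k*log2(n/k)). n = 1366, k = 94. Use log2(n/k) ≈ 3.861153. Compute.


log2(n/k) = log2(1366/94) ≈ 3.861153.
k*log2(n/k) ≈ 94*3.861153 = 362.948382.
floor(362.948382) = 362.

362


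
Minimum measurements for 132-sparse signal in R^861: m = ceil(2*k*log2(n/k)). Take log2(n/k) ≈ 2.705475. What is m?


log2(n/k) = log2(861/132) ≈ 2.705475.
2*k*log2(n/k) ≈ 2*132*2.705475 = 714.2454.
m = ceil(714.2454) = 715.

715


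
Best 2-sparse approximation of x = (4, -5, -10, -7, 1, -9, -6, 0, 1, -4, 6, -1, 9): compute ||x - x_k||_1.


Sorted |x_i| descending: [10, 9, 9, 7, 6, 6, 5, 4, 4, 1, 1, 1, 0]
Keep top 2: [10, 9]
Tail entries: [9, 7, 6, 6, 5, 4, 4, 1, 1, 1, 0]
L1 error = sum of tail = 44.

44


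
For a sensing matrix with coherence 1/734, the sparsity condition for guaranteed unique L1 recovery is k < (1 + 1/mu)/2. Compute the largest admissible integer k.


1/mu = 734.
1 + 1/mu = 735.
(1 + 1/mu)/2 = 367.5 is not an integer, so k_max = floor(367.5) = 367.

367


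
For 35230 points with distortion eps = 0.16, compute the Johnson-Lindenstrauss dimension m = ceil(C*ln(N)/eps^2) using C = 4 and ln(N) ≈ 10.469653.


ln(35230) ≈ 10.469653.
eps^2 = 0.16^2 = 0.0256.
C*ln(N)/eps^2 ≈ 4*10.469653/0.0256 ≈ 1635.8833.
m = ceil(1635.8833) = 1636.

1636


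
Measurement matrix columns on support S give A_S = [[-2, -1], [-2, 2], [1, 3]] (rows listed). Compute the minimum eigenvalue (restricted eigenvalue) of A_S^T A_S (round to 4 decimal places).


A_S^T A_S = [[9, 1], [1, 14]].
trace = 23.
det = 125.
disc = trace^2 - 4*det = 529 - 4*125 = 29.
sqrt(29) ≈ 5.385165.
lam_min = (23 - sqrt(29))/2 ≈ (23 - 5.385165)/2 = 8.8074175 ≈ 8.8074.

8.8074


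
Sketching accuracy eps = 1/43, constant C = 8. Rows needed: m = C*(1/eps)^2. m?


1/eps = 43.
(1/eps)^2 = 1849.
m = 8*1849 = 14792.

14792


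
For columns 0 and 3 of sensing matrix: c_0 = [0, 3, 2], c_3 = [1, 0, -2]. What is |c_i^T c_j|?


Inner product: 0*1 + 3*0 + 2*-2
Products: [0, 0, -4]
Sum = -4.
|dot| = 4.

4


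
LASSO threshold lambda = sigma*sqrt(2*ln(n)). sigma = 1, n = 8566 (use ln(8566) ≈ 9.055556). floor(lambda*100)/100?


ln(8566) ≈ 9.055556.
2*ln(n) ≈ 18.111112.
sqrt(2*ln(n)) ≈ sqrt(18.111112) ≈ 4.255715.
lambda ≈ 1*4.255715 = 4.255715.
floor(lambda*100)/100 = 4.25.

4.25


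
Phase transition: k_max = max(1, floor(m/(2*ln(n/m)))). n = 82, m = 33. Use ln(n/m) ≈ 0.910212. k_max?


n/m = 82/33.
ln(n/m) ≈ 0.910212.
2*ln(n/m) ≈ 1.820424.
m/(2*ln(n/m)) ≈ 33/1.820424 ≈ 18.1276.
floor = 18.
k_max = max(1, 18) = 18.

18


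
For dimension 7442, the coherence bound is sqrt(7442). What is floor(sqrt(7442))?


86^2 = 7396 <= 7442 < 7569 = 87^2, so 86 <= sqrt(7442) < 87.
floor(sqrt(7442)) = 86.

86


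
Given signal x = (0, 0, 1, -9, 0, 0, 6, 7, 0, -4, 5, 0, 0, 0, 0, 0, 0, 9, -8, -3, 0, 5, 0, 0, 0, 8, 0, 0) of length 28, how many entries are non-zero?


Non-zero positions: [2, 3, 6, 7, 9, 10, 17, 18, 19, 21, 25].
Sparsity = 11.

11


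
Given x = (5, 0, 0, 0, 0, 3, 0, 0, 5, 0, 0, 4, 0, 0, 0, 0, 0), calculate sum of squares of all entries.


Non-zero entries: [(0, 5), (5, 3), (8, 5), (11, 4)]
Squares: [25, 9, 25, 16]
||x||_2^2 = sum = 75.

75


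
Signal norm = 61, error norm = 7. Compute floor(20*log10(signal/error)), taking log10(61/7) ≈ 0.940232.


||x||/||e|| = 61/7.
log10(61/7) ≈ 0.940232.
20*log10(||x||/||e||) ≈ 20*0.940232 = 18.80464.
floor(18.80464) = 18.

18


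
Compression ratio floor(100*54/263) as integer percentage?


100*m/n = 100*54/263 ≈ 20.5323.
floor = 20.

20


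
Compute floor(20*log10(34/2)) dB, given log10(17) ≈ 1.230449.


||x||/||e|| = 34/2 = 17.
log10(17) ≈ 1.230449.
20*log10(||x||/||e||) ≈ 20*1.230449 = 24.60898.
floor(24.60898) = 24.

24


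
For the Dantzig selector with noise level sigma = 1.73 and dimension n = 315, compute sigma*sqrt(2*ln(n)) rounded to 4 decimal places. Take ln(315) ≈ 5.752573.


ln(315) ≈ 5.752573.
2*ln(n) ≈ 11.505146.
sqrt(2*ln(n)) ≈ sqrt(11.505146) ≈ 3.391924.
threshold ≈ 1.73*3.391924 = 5.86802852 ≈ 5.8680.

5.8680


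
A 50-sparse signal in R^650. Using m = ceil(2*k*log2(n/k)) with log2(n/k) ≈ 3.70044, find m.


log2(n/k) = log2(650/50) ≈ 3.70044.
2*k*log2(n/k) ≈ 2*50*3.70044 = 370.044.
m = ceil(370.044) = 371.

371


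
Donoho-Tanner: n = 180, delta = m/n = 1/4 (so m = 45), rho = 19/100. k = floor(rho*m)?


m = 1/4*180 = 45.
rho = 19/100.
rho*m = 19/100*45 = 8.55.
k = floor(8.55) = 8.

8


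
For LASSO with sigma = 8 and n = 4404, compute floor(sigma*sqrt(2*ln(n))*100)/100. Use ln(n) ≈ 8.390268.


ln(4404) ≈ 8.390268.
2*ln(n) ≈ 16.780536.
sqrt(2*ln(n)) ≈ sqrt(16.780536) ≈ 4.096405.
lambda ≈ 8*4.096405 = 32.77124.
floor(lambda*100)/100 = 32.77.

32.77


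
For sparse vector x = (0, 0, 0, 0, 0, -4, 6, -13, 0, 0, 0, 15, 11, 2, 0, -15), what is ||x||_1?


Non-zero entries: [(5, -4), (6, 6), (7, -13), (11, 15), (12, 11), (13, 2), (15, -15)]
Absolute values: [4, 6, 13, 15, 11, 2, 15]
||x||_1 = sum = 66.

66


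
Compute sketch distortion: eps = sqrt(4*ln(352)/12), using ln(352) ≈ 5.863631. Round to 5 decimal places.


ln(352) ≈ 5.863631.
4*ln(N)/m ≈ 4*5.863631/12 ≈ 1.95454367.
eps = sqrt(1.95454367) ≈ 1.39805 ≈ 1.39805.

1.39805


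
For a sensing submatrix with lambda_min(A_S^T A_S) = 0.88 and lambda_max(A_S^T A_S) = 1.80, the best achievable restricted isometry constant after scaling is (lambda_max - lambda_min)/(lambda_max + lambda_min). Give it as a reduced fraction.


lambda_max - lambda_min = 1.80 - 0.88 = 0.92.
lambda_max + lambda_min = 1.80 + 0.88 = 2.68.
delta = 0.92/2.68 = 92/268 = 23/67.

23/67


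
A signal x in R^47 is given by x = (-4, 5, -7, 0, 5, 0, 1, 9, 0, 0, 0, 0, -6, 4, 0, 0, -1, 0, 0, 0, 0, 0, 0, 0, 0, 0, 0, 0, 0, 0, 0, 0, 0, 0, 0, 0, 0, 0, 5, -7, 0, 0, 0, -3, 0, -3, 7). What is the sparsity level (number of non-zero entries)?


Non-zero positions: [0, 1, 2, 4, 6, 7, 12, 13, 16, 38, 39, 43, 45, 46].
Sparsity = 14.

14


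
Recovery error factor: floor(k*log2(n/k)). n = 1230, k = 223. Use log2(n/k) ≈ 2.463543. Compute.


log2(n/k) = log2(1230/223) ≈ 2.463543.
k*log2(n/k) ≈ 223*2.463543 = 549.370089.
floor(549.370089) = 549.

549


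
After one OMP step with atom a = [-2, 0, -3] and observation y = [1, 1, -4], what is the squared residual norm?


a^T a = 13.
a^T y = 10.
coeff = 10/13 = 10/13.
||r||^2 = 134/13.

134/13


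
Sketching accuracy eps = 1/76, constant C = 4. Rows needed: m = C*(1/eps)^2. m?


1/eps = 76.
(1/eps)^2 = 5776.
m = 4*5776 = 23104.

23104


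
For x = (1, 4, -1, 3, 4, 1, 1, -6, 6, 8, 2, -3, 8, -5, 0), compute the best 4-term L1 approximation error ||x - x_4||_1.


Sorted |x_i| descending: [8, 8, 6, 6, 5, 4, 4, 3, 3, 2, 1, 1, 1, 1, 0]
Keep top 4: [8, 8, 6, 6]
Tail entries: [5, 4, 4, 3, 3, 2, 1, 1, 1, 1, 0]
L1 error = sum of tail = 25.

25


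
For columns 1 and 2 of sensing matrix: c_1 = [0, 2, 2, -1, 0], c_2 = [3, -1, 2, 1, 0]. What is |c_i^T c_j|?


Inner product: 0*3 + 2*-1 + 2*2 + -1*1 + 0*0
Products: [0, -2, 4, -1, 0]
Sum = 1.
|dot| = 1.

1


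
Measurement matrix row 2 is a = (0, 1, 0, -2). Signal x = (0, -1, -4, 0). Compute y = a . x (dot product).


Non-zero terms: ['1*-1', '0*-4']
Products: [-1, 0]
y = sum = -1.

-1


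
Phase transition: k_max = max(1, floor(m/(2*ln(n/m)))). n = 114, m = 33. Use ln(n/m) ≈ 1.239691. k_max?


n/m = 114/33 = 38/11.
ln(n/m) ≈ 1.239691.
2*ln(n/m) ≈ 2.479382.
m/(2*ln(n/m)) ≈ 33/2.479382 ≈ 13.3098.
floor = 13.
k_max = max(1, 13) = 13.

13


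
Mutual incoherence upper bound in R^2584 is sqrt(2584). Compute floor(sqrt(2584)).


50^2 = 2500 <= 2584 < 2601 = 51^2, so 50 <= sqrt(2584) < 51.
floor(sqrt(2584)) = 50.

50


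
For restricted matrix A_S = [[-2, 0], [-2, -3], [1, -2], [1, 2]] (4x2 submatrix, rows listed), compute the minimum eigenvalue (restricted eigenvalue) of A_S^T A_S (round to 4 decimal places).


A_S^T A_S = [[10, 6], [6, 17]].
trace = 27.
det = 134.
disc = trace^2 - 4*det = 729 - 4*134 = 193.
sqrt(193) ≈ 13.892444.
lam_min = (27 - sqrt(193))/2 ≈ (27 - 13.892444)/2 = 6.553778 ≈ 6.5538.

6.5538


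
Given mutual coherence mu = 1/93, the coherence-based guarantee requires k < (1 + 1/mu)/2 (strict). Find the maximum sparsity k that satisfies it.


1/mu = 93.
1 + 1/mu = 94.
(1 + 1/mu)/2 = 47 is an integer and the inequality is strict, so k_max = 47 - 1 = 46.

46


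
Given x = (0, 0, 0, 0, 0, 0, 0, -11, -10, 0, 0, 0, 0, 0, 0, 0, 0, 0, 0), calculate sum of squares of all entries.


Non-zero entries: [(7, -11), (8, -10)]
Squares: [121, 100]
||x||_2^2 = sum = 221.

221


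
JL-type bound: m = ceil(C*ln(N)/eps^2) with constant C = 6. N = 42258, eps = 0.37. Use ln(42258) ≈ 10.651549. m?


ln(42258) ≈ 10.651549.
eps^2 = 0.37^2 = 0.1369.
C*ln(N)/eps^2 ≈ 6*10.651549/0.1369 ≈ 466.832.
m = ceil(466.832) = 467.

467


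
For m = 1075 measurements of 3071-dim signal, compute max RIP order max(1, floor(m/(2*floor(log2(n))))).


floor(log2(3071)) = 11.
2*11 = 22.
m/(2*floor(log2(n))) = 1075/22 ≈ 48.8636.
floor = 48.
k = max(1, 48) = 48.

48


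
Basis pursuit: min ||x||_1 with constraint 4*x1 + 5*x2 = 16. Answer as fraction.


Axis intercepts:
  x1 = 4, x2 = 0: L1 = 4
  x1 = 0, x2 = 16/5: L1 = 16/5
x* = (0, 16/5)
||x*||_1 = 16/5.

16/5


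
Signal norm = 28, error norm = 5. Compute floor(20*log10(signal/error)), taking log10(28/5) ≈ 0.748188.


||x||/||e|| = 28/5.
log10(28/5) ≈ 0.748188.
20*log10(||x||/||e||) ≈ 20*0.748188 = 14.96376.
floor(14.96376) = 14.

14


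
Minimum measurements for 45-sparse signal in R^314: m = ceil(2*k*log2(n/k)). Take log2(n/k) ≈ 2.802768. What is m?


log2(n/k) = log2(314/45) ≈ 2.802768.
2*k*log2(n/k) ≈ 2*45*2.802768 = 252.24912.
m = ceil(252.24912) = 253.

253


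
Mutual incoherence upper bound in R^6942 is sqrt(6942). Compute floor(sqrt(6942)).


83^2 = 6889 <= 6942 < 7056 = 84^2, so 83 <= sqrt(6942) < 84.
floor(sqrt(6942)) = 83.

83


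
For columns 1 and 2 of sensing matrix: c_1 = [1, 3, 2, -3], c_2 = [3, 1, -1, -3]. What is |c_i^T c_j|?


Inner product: 1*3 + 3*1 + 2*-1 + -3*-3
Products: [3, 3, -2, 9]
Sum = 13.
|dot| = 13.

13


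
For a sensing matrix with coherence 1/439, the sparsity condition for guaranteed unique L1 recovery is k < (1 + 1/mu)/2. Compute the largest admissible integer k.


1/mu = 439.
1 + 1/mu = 440.
(1 + 1/mu)/2 = 220 is an integer and the inequality is strict, so k_max = 220 - 1 = 219.

219


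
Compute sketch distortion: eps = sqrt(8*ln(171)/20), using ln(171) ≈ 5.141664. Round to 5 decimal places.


ln(171) ≈ 5.141664.
8*ln(N)/m ≈ 8*5.141664/20 ≈ 2.0566656.
eps = sqrt(2.0566656) ≈ 1.4341079 ≈ 1.43411.

1.43411


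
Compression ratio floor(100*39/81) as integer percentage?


100*m/n = 100*39/81 ≈ 48.1481.
floor = 48.

48


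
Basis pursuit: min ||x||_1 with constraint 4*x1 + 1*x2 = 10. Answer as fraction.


Axis intercepts:
  x1 = 5/2, x2 = 0: L1 = 5/2
  x1 = 0, x2 = 10: L1 = 10
x* = (5/2, 0)
||x*||_1 = 5/2.

5/2


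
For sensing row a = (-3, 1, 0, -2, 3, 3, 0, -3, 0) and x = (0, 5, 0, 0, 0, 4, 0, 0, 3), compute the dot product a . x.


Non-zero terms: ['1*5', '3*4', '0*3']
Products: [5, 12, 0]
y = sum = 17.

17


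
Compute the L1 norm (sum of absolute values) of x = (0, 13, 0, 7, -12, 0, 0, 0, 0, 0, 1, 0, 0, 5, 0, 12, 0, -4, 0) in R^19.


Non-zero entries: [(1, 13), (3, 7), (4, -12), (10, 1), (13, 5), (15, 12), (17, -4)]
Absolute values: [13, 7, 12, 1, 5, 12, 4]
||x||_1 = sum = 54.

54


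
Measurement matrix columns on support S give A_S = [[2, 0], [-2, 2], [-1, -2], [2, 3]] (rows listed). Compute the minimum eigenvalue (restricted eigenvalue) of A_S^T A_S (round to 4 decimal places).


A_S^T A_S = [[13, 4], [4, 17]].
trace = 30.
det = 205.
disc = trace^2 - 4*det = 900 - 4*205 = 80.
sqrt(80) ≈ 8.944272.
lam_min = (30 - sqrt(80))/2 ≈ (30 - 8.944272)/2 = 10.527864 ≈ 10.5279.

10.5279


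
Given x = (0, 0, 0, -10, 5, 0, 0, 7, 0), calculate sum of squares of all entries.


Non-zero entries: [(3, -10), (4, 5), (7, 7)]
Squares: [100, 25, 49]
||x||_2^2 = sum = 174.

174


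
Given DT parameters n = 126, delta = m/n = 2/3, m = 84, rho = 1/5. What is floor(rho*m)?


m = 2/3*126 = 84.
rho = 1/5.
rho*m = 1/5*84 = 16.8.
k = floor(16.8) = 16.

16


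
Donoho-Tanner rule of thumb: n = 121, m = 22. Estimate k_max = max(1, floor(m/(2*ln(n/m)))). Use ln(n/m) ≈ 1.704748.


n/m = 121/22 = 11/2.
ln(n/m) ≈ 1.704748.
2*ln(n/m) ≈ 3.409496.
m/(2*ln(n/m)) ≈ 22/3.409496 ≈ 6.4526.
floor = 6.
k_max = max(1, 6) = 6.

6
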